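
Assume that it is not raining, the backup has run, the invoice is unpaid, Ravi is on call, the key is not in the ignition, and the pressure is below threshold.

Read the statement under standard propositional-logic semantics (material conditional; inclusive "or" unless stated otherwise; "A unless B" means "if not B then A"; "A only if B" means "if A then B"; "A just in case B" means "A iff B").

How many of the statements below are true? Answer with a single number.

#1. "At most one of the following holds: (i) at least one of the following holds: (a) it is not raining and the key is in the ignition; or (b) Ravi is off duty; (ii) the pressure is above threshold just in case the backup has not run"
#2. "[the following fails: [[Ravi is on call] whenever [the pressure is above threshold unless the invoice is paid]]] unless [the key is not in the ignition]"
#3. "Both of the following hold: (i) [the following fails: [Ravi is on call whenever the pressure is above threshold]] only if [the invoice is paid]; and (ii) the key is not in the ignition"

3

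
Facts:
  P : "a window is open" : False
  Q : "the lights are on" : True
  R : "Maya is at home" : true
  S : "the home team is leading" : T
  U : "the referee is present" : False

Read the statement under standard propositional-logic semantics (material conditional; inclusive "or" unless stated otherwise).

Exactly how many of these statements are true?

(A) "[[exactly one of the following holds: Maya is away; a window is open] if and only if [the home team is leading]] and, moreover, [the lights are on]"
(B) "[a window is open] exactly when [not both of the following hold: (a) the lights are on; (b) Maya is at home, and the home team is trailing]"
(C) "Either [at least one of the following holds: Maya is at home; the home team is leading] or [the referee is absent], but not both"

(A): Parsed as ((~R xor P) <-> S) & Q

~R = ~T = F
~R xor P = F xor F = F
(~R xor P) <-> S = F <-> T = F
((~R xor P) <-> S) & Q = F & T = F
Thus (A) is false.

(B): This is P <-> (Q nand (R & ~S)).

~S = ~T = F
R & ~S = T & F = F
Q nand (R & ~S) = T nand F = T
P <-> (Q nand (R & ~S)) = F <-> T = F
So (B) is false.

(C): Formalization: (R | S) xor ~U

R | S = T | T = T
~U = ~F = T
(R | S) xor ~U = T xor T = F
Thus (C) is false.

Count: 0.

0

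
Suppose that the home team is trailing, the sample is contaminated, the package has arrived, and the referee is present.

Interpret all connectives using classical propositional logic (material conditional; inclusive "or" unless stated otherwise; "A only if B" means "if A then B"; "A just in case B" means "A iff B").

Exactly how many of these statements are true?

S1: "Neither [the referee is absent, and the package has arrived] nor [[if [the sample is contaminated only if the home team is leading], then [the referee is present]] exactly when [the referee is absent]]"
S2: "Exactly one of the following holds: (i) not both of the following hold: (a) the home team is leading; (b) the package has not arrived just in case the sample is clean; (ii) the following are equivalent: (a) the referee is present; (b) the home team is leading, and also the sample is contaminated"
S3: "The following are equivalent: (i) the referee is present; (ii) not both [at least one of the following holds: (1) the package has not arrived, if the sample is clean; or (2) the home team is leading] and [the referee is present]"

2

Let S = "the referee is present" (True), R = "the package has arrived" (True), Q = "the sample is contaminated" (True), P = "the home team is leading" (False).

S1: This is (not S and R) nor (((Q -> P) -> S) iff not S).

not S = not True = False
not S and R = False and True = False
Q -> P = True -> False = False
(Q -> P) -> S = False -> True = True
not S = not True = False
((Q -> P) -> S) iff not S = True iff False = False
(not S and R) nor (((Q -> P) -> S) iff not S) = False nor False = True
So S1 is true.

S2: In symbols: (P nand (not R iff not Q)) xor (S iff (P and Q))

not R = not True = False
not Q = not True = False
not R iff not Q = False iff False = True
P nand (not R iff not Q) = False nand True = True
P and Q = False and True = False
S iff (P and Q) = True iff False = False
(P nand (not R iff not Q)) xor (S iff (P and Q)) = True xor False = True
Thus S2 is true.

S3: Parsed as S iff (((not Q -> not R) or P) nand S)

not Q = not True = False
not R = not True = False
not Q -> not R = False -> False = True
(not Q -> not R) or P = True or False = True
((not Q -> not R) or P) nand S = True nand True = False
S iff (((not Q -> not R) or P) nand S) = True iff False = False
So S3 is false.

2 of the 3 statements are true (S1, S2).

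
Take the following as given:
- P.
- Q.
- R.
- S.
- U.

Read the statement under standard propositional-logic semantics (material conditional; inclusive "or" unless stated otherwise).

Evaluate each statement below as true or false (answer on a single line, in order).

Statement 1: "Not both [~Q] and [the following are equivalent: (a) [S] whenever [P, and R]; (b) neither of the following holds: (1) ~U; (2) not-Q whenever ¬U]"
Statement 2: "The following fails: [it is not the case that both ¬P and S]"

Statement 1: In symbols: ~Q nand (((P & R) -> S) <-> (~U nor (~U -> ~Q)))

~Q = ~T = F
P & R = T & T = T
(P & R) -> S = T -> T = T
~U = ~T = F
~U = ~T = F
~Q = ~T = F
~U -> ~Q = F -> F = T
~U nor (~U -> ~Q) = F nor T = F
((P & R) -> S) <-> (~U nor (~U -> ~Q)) = T <-> F = F
~Q nand (((P & R) -> S) <-> (~U nor (~U -> ~Q))) = F nand F = T
So Statement 1 is true.

Statement 2: This is ~(~P nand S).

~P = ~T = F
~P nand S = F nand T = T
~(~P nand S) = ~T = F
Thus Statement 2 is false.

Statement 1 T, Statement 2 F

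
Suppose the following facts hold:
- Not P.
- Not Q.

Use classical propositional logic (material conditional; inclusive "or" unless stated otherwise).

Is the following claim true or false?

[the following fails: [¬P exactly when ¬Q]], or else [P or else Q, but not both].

False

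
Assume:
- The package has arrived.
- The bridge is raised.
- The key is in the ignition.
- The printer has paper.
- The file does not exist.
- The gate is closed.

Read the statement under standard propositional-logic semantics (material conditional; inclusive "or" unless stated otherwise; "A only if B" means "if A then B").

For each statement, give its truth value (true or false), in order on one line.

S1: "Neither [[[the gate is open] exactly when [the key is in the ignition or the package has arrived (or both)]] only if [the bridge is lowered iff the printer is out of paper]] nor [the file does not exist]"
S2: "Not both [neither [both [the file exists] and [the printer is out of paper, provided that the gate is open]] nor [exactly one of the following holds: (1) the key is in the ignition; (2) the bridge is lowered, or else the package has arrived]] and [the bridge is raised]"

Let R = "the gate is open" (F), M = "the key is in the ignition" (T), H = "the package has arrived" (T), U = "the bridge is raised" (T), D = "the printer has paper" (T), G = "the file exists" (F).

S1: This is ((R <-> (M | H)) -> (~U <-> ~D)) nor ~G.

M | H = T | T = T
R <-> (M | H) = F <-> T = F
~U = ~T = F
~D = ~T = F
~U <-> ~D = F <-> F = T
(R <-> (M | H)) -> (~U <-> ~D) = F -> T = T
~G = ~F = T
((R <-> (M | H)) -> (~U <-> ~D)) nor ~G = T nor T = F
Thus S1 is false.

S2: This is ((G & (R -> ~D)) nor (M xor (~U | H))) nand U.

~D = ~T = F
R -> ~D = F -> F = T
G & (R -> ~D) = F & T = F
~U = ~T = F
~U | H = F | T = T
M xor (~U | H) = T xor T = F
(G & (R -> ~D)) nor (M xor (~U | H)) = F nor F = T
((G & (R -> ~D)) nor (M xor (~U | H))) nand U = T nand T = F
Hence S2 is false.

S1 False, S2 False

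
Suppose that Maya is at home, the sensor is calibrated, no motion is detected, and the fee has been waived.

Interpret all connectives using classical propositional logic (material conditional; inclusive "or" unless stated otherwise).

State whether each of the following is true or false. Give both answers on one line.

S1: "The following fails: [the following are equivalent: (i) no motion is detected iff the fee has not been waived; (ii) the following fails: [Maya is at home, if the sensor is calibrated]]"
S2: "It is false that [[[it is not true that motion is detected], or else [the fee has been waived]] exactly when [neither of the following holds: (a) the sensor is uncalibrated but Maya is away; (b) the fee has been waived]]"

S1 False; S2 True

Let R = "motion is detected" (F), S = "the fee has been waived" (T), Q = "the sensor is calibrated" (T), P = "Maya is at home" (T).

S1: In symbols: ¬((¬R ↔ ¬S) ↔ ¬(Q → P))

¬R = ¬F = T
¬S = ¬T = F
¬R ↔ ¬S = T ↔ F = F
Q → P = T → T = T
¬(Q → P) = ¬T = F
(¬R ↔ ¬S) ↔ ¬(Q → P) = F ↔ F = T
¬((¬R ↔ ¬S) ↔ ¬(Q → P)) = ¬T = F
So S1 is false.

S2: Formalization: ¬((¬R ∨ S) ↔ ((¬Q ∧ ¬P) ↓ S))

¬R = ¬F = T
¬R ∨ S = T ∨ T = T
¬Q = ¬T = F
¬P = ¬T = F
¬Q ∧ ¬P = F ∧ F = F
(¬Q ∧ ¬P) ↓ S = F ↓ T = F
(¬R ∨ S) ↔ ((¬Q ∧ ¬P) ↓ S) = T ↔ F = F
¬((¬R ∨ S) ↔ ((¬Q ∧ ¬P) ↓ S)) = ¬F = T
Thus S2 is true.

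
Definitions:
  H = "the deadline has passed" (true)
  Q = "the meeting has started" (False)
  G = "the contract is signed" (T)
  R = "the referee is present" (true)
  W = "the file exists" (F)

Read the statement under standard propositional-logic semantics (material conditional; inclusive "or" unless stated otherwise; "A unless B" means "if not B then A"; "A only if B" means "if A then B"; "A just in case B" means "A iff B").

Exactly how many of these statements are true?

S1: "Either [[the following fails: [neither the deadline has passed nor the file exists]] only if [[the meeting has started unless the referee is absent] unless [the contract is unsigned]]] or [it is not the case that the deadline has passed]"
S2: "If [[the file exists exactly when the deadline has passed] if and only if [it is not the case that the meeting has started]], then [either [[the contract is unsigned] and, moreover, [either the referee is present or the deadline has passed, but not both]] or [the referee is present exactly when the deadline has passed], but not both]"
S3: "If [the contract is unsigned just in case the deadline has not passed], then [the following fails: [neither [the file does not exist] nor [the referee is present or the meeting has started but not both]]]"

2

S1: Parsed as (not (H nor W) -> ((Q or not R) or not G)) or not H

H nor W = True nor False = False
not (H nor W) = not False = True
not R = not True = False
Q or not R = False or False = False
not G = not True = False
(Q or not R) or not G = False or False = False
not (H nor W) -> ((Q or not R) or not G) = True -> False = False
not H = not True = False
(not (H nor W) -> ((Q or not R) or not G)) or not H = False or False = False
Hence S1 is false.

S2: Parsed as ((W iff H) iff not Q) -> ((not G and (R xor H)) xor (R iff H))

W iff H = False iff True = False
not Q = not False = True
(W iff H) iff not Q = False iff True = False
not G = not True = False
R xor H = True xor True = False
not G and (R xor H) = False and False = False
R iff H = True iff True = True
(not G and (R xor H)) xor (R iff H) = False xor True = True
((W iff H) iff not Q) -> ((not G and (R xor H)) xor (R iff H)) = False -> True = True
Thus S2 is true.

S3: This is (not G iff not H) -> not (not W nor (R xor Q)).

not G = not True = False
not H = not True = False
not G iff not H = False iff False = True
not W = not False = True
R xor Q = True xor False = True
not W nor (R xor Q) = True nor True = False
not (not W nor (R xor Q)) = not False = True
(not G iff not H) -> not (not W nor (R xor Q)) = True -> True = True
So S3 is true.

True statements: 2 (S2, S3).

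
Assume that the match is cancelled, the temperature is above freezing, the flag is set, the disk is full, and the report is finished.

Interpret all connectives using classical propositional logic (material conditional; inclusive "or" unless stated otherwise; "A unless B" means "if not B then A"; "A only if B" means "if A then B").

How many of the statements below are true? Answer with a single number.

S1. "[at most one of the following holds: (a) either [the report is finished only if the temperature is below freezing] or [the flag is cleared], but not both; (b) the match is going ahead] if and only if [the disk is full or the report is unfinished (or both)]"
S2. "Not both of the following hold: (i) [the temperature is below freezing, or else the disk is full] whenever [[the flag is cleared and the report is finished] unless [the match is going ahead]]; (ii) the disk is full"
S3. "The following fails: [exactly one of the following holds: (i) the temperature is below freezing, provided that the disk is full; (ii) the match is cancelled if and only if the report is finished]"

Let U = "the report is finished" (T), Q = "the temperature is below freezing" (F), R = "the flag is set" (T), P = "the match is cancelled" (T), S = "the disk is full" (T).

S1: In symbols: (((U → Q) ⊕ ¬R) ↑ ¬P) ↔ (S ∨ ¬U)

U → Q = T → F = F
¬R = ¬T = F
(U → Q) ⊕ ¬R = F ⊕ F = F
¬P = ¬T = F
((U → Q) ⊕ ¬R) ↑ ¬P = F ↑ F = T
¬U = ¬T = F
S ∨ ¬U = T ∨ F = T
(((U → Q) ⊕ ¬R) ↑ ¬P) ↔ (S ∨ ¬U) = T ↔ T = T
Hence S1 is true.

S2: This is (((¬R ∧ U) ∨ ¬P) → (Q ∨ S)) ↑ S.

¬R = ¬T = F
¬R ∧ U = F ∧ T = F
¬P = ¬T = F
(¬R ∧ U) ∨ ¬P = F ∨ F = F
Q ∨ S = F ∨ T = T
((¬R ∧ U) ∨ ¬P) → (Q ∨ S) = F → T = T
(((¬R ∧ U) ∨ ¬P) → (Q ∨ S)) ↑ S = T ↑ T = F
So S2 is false.

S3: Formalization: ¬((S → Q) ⊕ (P ↔ U))

S → Q = T → F = F
P ↔ U = T ↔ T = T
(S → Q) ⊕ (P ↔ U) = F ⊕ T = T
¬((S → Q) ⊕ (P ↔ U)) = ¬T = F
So S3 is false.

Count: 1.

1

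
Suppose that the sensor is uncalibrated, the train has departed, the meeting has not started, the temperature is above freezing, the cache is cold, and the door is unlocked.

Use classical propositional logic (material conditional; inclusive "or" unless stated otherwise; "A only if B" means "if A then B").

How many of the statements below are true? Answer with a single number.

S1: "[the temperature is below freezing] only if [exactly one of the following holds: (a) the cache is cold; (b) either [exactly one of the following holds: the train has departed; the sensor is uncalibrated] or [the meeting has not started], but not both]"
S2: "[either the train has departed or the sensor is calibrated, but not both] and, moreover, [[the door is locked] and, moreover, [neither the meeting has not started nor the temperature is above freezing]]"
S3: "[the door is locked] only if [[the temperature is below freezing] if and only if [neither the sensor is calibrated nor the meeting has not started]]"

2

Let S = "the temperature is below freezing" (F), U = "the cache is warm" (F), Q = "the train has departed" (T), P = "the sensor is calibrated" (F), R = "the meeting has started" (F), V = "the door is locked" (F).

S1: Parsed as S -> (~U xor ((Q xor ~P) xor ~R))

~U = ~F = T
~P = ~F = T
Q xor ~P = T xor T = F
~R = ~F = T
(Q xor ~P) xor ~R = F xor T = T
~U xor ((Q xor ~P) xor ~R) = T xor T = F
S -> (~U xor ((Q xor ~P) xor ~R)) = F -> F = T
So S1 is true.

S2: Parsed as (Q xor P) & (V & (~R nor ~S))

Q xor P = T xor F = T
~R = ~F = T
~S = ~F = T
~R nor ~S = T nor T = F
V & (~R nor ~S) = F & F = F
(Q xor P) & (V & (~R nor ~S)) = T & F = F
Hence S2 is false.

S3: In symbols: V -> (S <-> (P nor ~R))

~R = ~F = T
P nor ~R = F nor T = F
S <-> (P nor ~R) = F <-> F = T
V -> (S <-> (P nor ~R)) = F -> T = T
Thus S3 is true.

True statements: 2.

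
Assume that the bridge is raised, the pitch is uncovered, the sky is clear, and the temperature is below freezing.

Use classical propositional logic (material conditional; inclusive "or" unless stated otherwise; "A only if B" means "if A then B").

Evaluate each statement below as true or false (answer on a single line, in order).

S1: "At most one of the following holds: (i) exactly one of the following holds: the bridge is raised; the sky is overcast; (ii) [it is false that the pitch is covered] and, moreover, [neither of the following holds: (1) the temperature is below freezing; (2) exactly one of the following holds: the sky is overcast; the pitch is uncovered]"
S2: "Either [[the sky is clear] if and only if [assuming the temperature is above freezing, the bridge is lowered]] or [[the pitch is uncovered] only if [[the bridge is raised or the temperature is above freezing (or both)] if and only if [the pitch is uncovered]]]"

Let P = "the bridge is raised" (T), R = "the sky is overcast" (F), Q = "the pitch is covered" (F), S = "the temperature is below freezing" (T).

S1: Formalization: (P xor R) nand (~Q & (S nor (R xor ~Q)))

P xor R = T xor F = T
~Q = ~F = T
~Q = ~F = T
R xor ~Q = F xor T = T
S nor (R xor ~Q) = T nor T = F
~Q & (S nor (R xor ~Q)) = T & F = F
(P xor R) nand (~Q & (S nor (R xor ~Q))) = T nand F = T
Hence S1 is true.

S2: This is (~R <-> (~S -> ~P)) | (~Q -> ((P | ~S) <-> ~Q)).

~R = ~F = T
~S = ~T = F
~P = ~T = F
~S -> ~P = F -> F = T
~R <-> (~S -> ~P) = T <-> T = T
~Q = ~F = T
~S = ~T = F
P | ~S = T | F = T
~Q = ~F = T
(P | ~S) <-> ~Q = T <-> T = T
~Q -> ((P | ~S) <-> ~Q) = T -> T = T
(~R <-> (~S -> ~P)) | (~Q -> ((P | ~S) <-> ~Q)) = T | T = T
Hence S2 is true.

S1 T; S2 T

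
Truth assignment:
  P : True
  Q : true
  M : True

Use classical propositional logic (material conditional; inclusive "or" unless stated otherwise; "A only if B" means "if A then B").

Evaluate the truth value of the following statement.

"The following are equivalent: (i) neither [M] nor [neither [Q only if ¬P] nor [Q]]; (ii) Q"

In symbols: (M ↓ ((Q → ¬P) ↓ Q)) ↔ Q

¬P = ¬T = F
Q → ¬P = T → F = F
(Q → ¬P) ↓ Q = F ↓ T = F
M ↓ ((Q → ¬P) ↓ Q) = T ↓ F = F
(M ↓ ((Q → ¬P) ↓ Q)) ↔ Q = F ↔ T = F

False.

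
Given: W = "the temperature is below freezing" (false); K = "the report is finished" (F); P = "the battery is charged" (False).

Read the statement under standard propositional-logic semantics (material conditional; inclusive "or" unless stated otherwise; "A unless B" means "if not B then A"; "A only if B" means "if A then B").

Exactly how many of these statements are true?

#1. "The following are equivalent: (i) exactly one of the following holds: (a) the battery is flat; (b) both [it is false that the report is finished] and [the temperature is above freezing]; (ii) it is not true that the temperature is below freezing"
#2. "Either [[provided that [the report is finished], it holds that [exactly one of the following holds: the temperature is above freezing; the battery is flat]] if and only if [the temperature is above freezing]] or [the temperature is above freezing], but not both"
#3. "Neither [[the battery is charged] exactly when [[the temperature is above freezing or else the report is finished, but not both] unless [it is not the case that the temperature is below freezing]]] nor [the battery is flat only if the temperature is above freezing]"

0

#1: Parsed as (~P xor (~K & ~W)) <-> ~W

~P = ~F = T
~K = ~F = T
~W = ~F = T
~K & ~W = T & T = T
~P xor (~K & ~W) = T xor T = F
~W = ~F = T
(~P xor (~K & ~W)) <-> ~W = F <-> T = F
Hence #1 is false.

#2: In symbols: ((K -> (~W xor ~P)) <-> ~W) xor ~W

~W = ~F = T
~P = ~F = T
~W xor ~P = T xor T = F
K -> (~W xor ~P) = F -> F = T
~W = ~F = T
(K -> (~W xor ~P)) <-> ~W = T <-> T = T
~W = ~F = T
((K -> (~W xor ~P)) <-> ~W) xor ~W = T xor T = F
Hence #2 is false.

#3: In symbols: (P <-> ((~W xor K) | ~W)) nor (~P -> ~W)

~W = ~F = T
~W xor K = T xor F = T
~W = ~F = T
(~W xor K) | ~W = T | T = T
P <-> ((~W xor K) | ~W) = F <-> T = F
~P = ~F = T
~W = ~F = T
~P -> ~W = T -> T = T
(P <-> ((~W xor K) | ~W)) nor (~P -> ~W) = F nor T = F
Thus #3 is false.

0 of the 3 statements are true (none).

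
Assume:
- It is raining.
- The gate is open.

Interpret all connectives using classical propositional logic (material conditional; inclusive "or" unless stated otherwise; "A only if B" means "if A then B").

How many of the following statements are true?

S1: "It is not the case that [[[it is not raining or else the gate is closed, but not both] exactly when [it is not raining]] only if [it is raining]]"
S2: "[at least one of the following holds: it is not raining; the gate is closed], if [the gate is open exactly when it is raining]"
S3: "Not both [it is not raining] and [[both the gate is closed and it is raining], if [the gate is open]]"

Let M = "it is raining" (T), S = "the gate is open" (T).

S1: Parsed as ¬(((¬M ⊕ ¬S) ↔ ¬M) → M)

¬M = ¬T = F
¬S = ¬T = F
¬M ⊕ ¬S = F ⊕ F = F
¬M = ¬T = F
(¬M ⊕ ¬S) ↔ ¬M = F ↔ F = T
((¬M ⊕ ¬S) ↔ ¬M) → M = T → T = T
¬(((¬M ⊕ ¬S) ↔ ¬M) → M) = ¬T = F
Thus S1 is false.

S2: Parsed as (S ↔ M) → (¬M ∨ ¬S)

S ↔ M = T ↔ T = T
¬M = ¬T = F
¬S = ¬T = F
¬M ∨ ¬S = F ∨ F = F
(S ↔ M) → (¬M ∨ ¬S) = T → F = F
Hence S2 is false.

S3: Parsed as ¬M ↑ (S → (¬S ∧ M))

¬M = ¬T = F
¬S = ¬T = F
¬S ∧ M = F ∧ T = F
S → (¬S ∧ M) = T → F = F
¬M ↑ (S → (¬S ∧ M)) = F ↑ F = T
Thus S3 is true.

1 of the 3 statements is true.

1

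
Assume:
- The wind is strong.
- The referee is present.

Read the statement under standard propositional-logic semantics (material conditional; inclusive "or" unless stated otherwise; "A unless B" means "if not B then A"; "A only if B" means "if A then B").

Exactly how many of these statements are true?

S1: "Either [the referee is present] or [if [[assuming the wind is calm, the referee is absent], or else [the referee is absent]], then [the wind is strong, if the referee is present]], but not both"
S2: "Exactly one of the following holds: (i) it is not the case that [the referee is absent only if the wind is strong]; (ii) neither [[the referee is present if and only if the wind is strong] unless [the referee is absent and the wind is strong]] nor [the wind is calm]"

0

Let Q = "the referee is present" (T), P = "the wind is strong" (T).

S1: This is Q ⊕ (((¬P → ¬Q) ∨ ¬Q) → (Q → P)).

¬P = ¬T = F
¬Q = ¬T = F
¬P → ¬Q = F → F = T
¬Q = ¬T = F
(¬P → ¬Q) ∨ ¬Q = T ∨ F = T
Q → P = T → T = T
((¬P → ¬Q) ∨ ¬Q) → (Q → P) = T → T = T
Q ⊕ (((¬P → ¬Q) ∨ ¬Q) → (Q → P)) = T ⊕ T = F
Thus S1 is false.

S2: In symbols: ¬(¬Q → P) ⊕ (((Q ↔ P) ∨ (¬Q ∧ P)) ↓ ¬P)

¬Q = ¬T = F
¬Q → P = F → T = T
¬(¬Q → P) = ¬T = F
Q ↔ P = T ↔ T = T
¬Q = ¬T = F
¬Q ∧ P = F ∧ T = F
(Q ↔ P) ∨ (¬Q ∧ P) = T ∨ F = T
¬P = ¬T = F
((Q ↔ P) ∨ (¬Q ∧ P)) ↓ ¬P = T ↓ F = F
¬(¬Q → P) ⊕ (((Q ↔ P) ∨ (¬Q ∧ P)) ↓ ¬P) = F ⊕ F = F
Hence S2 is false.

Count: 0.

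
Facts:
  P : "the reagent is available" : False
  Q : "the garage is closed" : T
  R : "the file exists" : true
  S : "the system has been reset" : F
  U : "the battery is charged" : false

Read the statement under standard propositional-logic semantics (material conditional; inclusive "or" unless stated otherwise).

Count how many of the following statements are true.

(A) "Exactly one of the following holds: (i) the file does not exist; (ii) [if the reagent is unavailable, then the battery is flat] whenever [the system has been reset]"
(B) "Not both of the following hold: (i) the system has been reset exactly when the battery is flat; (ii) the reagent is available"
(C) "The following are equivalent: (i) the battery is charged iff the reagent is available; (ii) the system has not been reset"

3

(A): In symbols: ¬R ⊕ (S → (¬P → ¬U))

¬R = ¬T = F
¬P = ¬F = T
¬U = ¬F = T
¬P → ¬U = T → T = T
S → (¬P → ¬U) = F → T = T
¬R ⊕ (S → (¬P → ¬U)) = F ⊕ T = T
So (A) is true.

(B): This is (S ↔ ¬U) ↑ P.

¬U = ¬F = T
S ↔ ¬U = F ↔ T = F
(S ↔ ¬U) ↑ P = F ↑ F = T
Thus (B) is true.

(C): In symbols: (U ↔ P) ↔ ¬S

U ↔ P = F ↔ F = T
¬S = ¬F = T
(U ↔ P) ↔ ¬S = T ↔ T = T
So (C) is true.

True statements: 3.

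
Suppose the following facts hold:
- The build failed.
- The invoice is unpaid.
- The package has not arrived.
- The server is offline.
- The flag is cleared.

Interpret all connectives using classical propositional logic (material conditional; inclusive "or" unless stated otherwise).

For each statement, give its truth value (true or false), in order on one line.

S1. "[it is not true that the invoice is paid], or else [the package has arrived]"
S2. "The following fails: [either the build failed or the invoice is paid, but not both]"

S1 true / S2 false

Let Q = "the invoice is paid" (False), R = "the package has arrived" (False), P = "the build passed" (False).

S1: In symbols: not Q or R

not Q = not False = True
not Q or R = True or False = True
Thus S1 is true.

S2: This is not (not P xor Q).

not P = not False = True
not P xor Q = True xor False = True
not (not P xor Q) = not True = False
Thus S2 is false.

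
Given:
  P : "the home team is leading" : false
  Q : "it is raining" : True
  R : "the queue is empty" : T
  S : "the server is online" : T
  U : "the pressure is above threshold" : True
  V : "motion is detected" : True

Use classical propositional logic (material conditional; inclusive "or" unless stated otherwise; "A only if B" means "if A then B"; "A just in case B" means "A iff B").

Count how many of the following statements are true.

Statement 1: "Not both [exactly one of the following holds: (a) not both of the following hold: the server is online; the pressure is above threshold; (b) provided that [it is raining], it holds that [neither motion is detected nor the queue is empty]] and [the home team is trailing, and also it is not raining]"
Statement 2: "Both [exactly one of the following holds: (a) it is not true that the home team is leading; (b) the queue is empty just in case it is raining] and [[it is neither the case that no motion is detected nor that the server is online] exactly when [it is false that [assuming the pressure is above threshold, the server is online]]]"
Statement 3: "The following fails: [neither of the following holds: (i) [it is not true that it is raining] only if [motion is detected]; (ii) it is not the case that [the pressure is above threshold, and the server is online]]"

2

Statement 1: This is ((S nand U) xor (Q -> (V nor R))) nand (not P and not Q).

S nand U = True nand True = False
V nor R = True nor True = False
Q -> (V nor R) = True -> False = False
(S nand U) xor (Q -> (V nor R)) = False xor False = False
not P = not False = True
not Q = not True = False
not P and not Q = True and False = False
((S nand U) xor (Q -> (V nor R))) nand (not P and not Q) = False nand False = True
Hence Statement 1 is true.

Statement 2: This is (not P xor (R iff Q)) and ((not V nor S) iff not (U -> S)).

not P = not False = True
R iff Q = True iff True = True
not P xor (R iff Q) = True xor True = False
not V = not True = False
not V nor S = False nor True = False
U -> S = True -> True = True
not (U -> S) = not True = False
(not V nor S) iff not (U -> S) = False iff False = True
(not P xor (R iff Q)) and ((not V nor S) iff not (U -> S)) = False and True = False
Hence Statement 2 is false.

Statement 3: In symbols: not ((not Q -> V) nor not (U and S))

not Q = not True = False
not Q -> V = False -> True = True
U and S = True and True = True
not (U and S) = not True = False
(not Q -> V) nor not (U and S) = True nor False = False
not ((not Q -> V) nor not (U and S)) = not False = True
So Statement 3 is true.

2 of the 3 statements are true (Statement 1, Statement 3).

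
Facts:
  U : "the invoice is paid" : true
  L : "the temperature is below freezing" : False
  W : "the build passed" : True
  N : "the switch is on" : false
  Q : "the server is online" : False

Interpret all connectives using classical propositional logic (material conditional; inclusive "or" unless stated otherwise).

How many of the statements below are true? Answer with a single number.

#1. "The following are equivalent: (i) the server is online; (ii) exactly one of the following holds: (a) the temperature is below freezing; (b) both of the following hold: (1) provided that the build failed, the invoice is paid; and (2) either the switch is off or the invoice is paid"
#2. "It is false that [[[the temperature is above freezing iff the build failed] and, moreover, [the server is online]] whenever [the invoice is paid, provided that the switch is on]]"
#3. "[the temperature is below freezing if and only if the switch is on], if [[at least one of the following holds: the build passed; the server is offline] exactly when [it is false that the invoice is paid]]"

2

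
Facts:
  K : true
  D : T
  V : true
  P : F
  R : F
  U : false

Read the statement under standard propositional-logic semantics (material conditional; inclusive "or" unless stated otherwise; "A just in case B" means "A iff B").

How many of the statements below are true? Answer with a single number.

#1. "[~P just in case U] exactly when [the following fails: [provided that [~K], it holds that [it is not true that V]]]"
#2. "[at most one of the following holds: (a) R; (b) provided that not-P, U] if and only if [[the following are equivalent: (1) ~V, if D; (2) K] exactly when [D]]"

1

#1: This is (not P iff U) iff not (not K -> not V).

not P = not False = True
not P iff U = True iff False = False
not K = not True = False
not V = not True = False
not K -> not V = False -> False = True
not (not K -> not V) = not True = False
(not P iff U) iff not (not K -> not V) = False iff False = True
Thus #1 is true.

#2: Formalization: (R nand (not P -> U)) iff (((D -> not V) iff K) iff D)

not P = not False = True
not P -> U = True -> False = False
R nand (not P -> U) = False nand False = True
not V = not True = False
D -> not V = True -> False = False
(D -> not V) iff K = False iff True = False
((D -> not V) iff K) iff D = False iff True = False
(R nand (not P -> U)) iff (((D -> not V) iff K) iff D) = True iff False = False
Thus #2 is false.

Count: 1.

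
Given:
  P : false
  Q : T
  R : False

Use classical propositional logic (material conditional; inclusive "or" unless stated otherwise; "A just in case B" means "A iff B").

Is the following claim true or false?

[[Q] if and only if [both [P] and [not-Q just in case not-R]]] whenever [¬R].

Values: R=F, Q=T, P=F.
This is ¬R → (Q ↔ (P ∧ (¬Q ↔ ¬R))).

¬R = ¬F = T
¬Q = ¬T = F
¬R = ¬F = T
¬Q ↔ ¬R = F ↔ T = F
P ∧ (¬Q ↔ ¬R) = F ∧ F = F
Q ↔ (P ∧ (¬Q ↔ ¬R)) = T ↔ F = F
¬R → (Q ↔ (P ∧ (¬Q ↔ ¬R))) = T → F = F

False.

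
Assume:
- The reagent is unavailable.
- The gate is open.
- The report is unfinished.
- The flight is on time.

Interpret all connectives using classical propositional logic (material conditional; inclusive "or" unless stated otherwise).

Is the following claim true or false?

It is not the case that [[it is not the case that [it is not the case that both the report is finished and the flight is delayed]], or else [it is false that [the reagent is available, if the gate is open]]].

Let R = "the report is finished" (F), S = "the flight is delayed" (F), Q = "the gate is open" (T), P = "the reagent is available" (F).
Parsed as ~(~(R nand S) | ~(Q -> P))

R nand S = F nand F = T
~(R nand S) = ~T = F
Q -> P = T -> F = F
~(Q -> P) = ~F = T
~(R nand S) | ~(Q -> P) = F | T = T
~(~(R nand S) | ~(Q -> P)) = ~T = F

false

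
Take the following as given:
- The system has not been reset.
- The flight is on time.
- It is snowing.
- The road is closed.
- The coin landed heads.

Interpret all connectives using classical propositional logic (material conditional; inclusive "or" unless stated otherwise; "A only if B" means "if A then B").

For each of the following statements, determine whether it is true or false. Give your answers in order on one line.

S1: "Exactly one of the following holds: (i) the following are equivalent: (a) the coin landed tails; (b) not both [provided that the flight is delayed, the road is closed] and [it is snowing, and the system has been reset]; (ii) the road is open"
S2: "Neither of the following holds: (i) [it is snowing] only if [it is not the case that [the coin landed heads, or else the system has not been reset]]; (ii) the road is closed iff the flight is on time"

S1 F, S2 F

Let V = "the coin landed heads" (T), H = "the flight is delayed" (F), M = "the road is closed" (T), R = "it is snowing" (T), N = "the system has been reset" (F).

S1: Formalization: (¬V ↔ ((H → M) ↑ (R ∧ N))) ⊕ ¬M

¬V = ¬T = F
H → M = F → T = T
R ∧ N = T ∧ F = F
(H → M) ↑ (R ∧ N) = T ↑ F = T
¬V ↔ ((H → M) ↑ (R ∧ N)) = F ↔ T = F
¬M = ¬T = F
(¬V ↔ ((H → M) ↑ (R ∧ N))) ⊕ ¬M = F ⊕ F = F
Hence S1 is false.

S2: This is (R → ¬(V ∨ ¬N)) ↓ (M ↔ ¬H).

¬N = ¬F = T
V ∨ ¬N = T ∨ T = T
¬(V ∨ ¬N) = ¬T = F
R → ¬(V ∨ ¬N) = T → F = F
¬H = ¬F = T
M ↔ ¬H = T ↔ T = T
(R → ¬(V ∨ ¬N)) ↓ (M ↔ ¬H) = F ↓ T = F
Hence S2 is false.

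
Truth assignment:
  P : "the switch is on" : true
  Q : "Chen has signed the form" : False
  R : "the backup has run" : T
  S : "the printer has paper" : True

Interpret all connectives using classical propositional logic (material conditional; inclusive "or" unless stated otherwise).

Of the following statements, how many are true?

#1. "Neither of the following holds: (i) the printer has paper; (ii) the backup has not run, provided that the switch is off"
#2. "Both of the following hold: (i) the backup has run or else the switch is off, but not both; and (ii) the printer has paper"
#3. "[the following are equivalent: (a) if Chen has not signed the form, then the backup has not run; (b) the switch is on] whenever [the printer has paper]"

#1: In symbols: S nor (~P -> ~R)

~P = ~T = F
~R = ~T = F
~P -> ~R = F -> F = T
S nor (~P -> ~R) = T nor T = F
Thus #1 is false.

#2: Parsed as (R xor ~P) & S

~P = ~T = F
R xor ~P = T xor F = T
(R xor ~P) & S = T & T = T
So #2 is true.

#3: In symbols: S -> ((~Q -> ~R) <-> P)

~Q = ~F = T
~R = ~T = F
~Q -> ~R = T -> F = F
(~Q -> ~R) <-> P = F <-> T = F
S -> ((~Q -> ~R) <-> P) = T -> F = F
Thus #3 is false.

Count: 1.

1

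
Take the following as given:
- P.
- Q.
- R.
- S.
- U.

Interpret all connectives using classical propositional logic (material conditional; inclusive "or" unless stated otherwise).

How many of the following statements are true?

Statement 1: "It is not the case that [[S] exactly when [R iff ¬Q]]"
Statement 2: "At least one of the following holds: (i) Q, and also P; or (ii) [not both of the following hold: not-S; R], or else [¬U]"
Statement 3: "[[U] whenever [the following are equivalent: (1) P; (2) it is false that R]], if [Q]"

3

Statement 1: Parsed as not (S iff (R iff not Q))

not Q = not True = False
R iff not Q = True iff False = False
S iff (R iff not Q) = True iff False = False
not (S iff (R iff not Q)) = not False = True
So Statement 1 is true.

Statement 2: In symbols: (Q and P) or ((not S nand R) or not U)

Q and P = True and True = True
not S = not True = False
not S nand R = False nand True = True
not U = not True = False
(not S nand R) or not U = True or False = True
(Q and P) or ((not S nand R) or not U) = True or True = True
Thus Statement 2 is true.

Statement 3: Formalization: Q -> ((P iff not R) -> U)

not R = not True = False
P iff not R = True iff False = False
(P iff not R) -> U = False -> True = True
Q -> ((P iff not R) -> U) = True -> True = True
Thus Statement 3 is true.

Count: 3.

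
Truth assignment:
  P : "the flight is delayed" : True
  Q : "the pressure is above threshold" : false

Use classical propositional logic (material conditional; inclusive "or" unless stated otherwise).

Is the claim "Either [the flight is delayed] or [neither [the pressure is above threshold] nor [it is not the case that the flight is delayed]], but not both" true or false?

Parsed as P xor (Q nor ~P)

~P = ~T = F
Q nor ~P = F nor F = T
P xor (Q nor ~P) = T xor T = F

false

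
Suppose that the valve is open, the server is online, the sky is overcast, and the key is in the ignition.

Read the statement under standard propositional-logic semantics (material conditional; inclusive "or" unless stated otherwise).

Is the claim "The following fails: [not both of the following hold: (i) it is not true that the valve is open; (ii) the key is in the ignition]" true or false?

False

Let P = "the valve is open" (T), S = "the key is in the ignition" (T).
Formalization: ¬(¬P ↑ S)

¬P = ¬T = F
¬P ↑ S = F ↑ T = T
¬(¬P ↑ S) = ¬T = F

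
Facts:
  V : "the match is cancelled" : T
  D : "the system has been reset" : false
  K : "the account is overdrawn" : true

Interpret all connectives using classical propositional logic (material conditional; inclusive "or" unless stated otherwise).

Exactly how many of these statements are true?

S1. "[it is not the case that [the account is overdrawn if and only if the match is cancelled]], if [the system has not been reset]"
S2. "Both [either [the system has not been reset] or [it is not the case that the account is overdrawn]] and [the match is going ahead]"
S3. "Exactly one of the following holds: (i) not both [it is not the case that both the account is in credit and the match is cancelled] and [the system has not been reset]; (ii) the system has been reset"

S1: In symbols: ~D -> ~(K <-> V)

~D = ~F = T
K <-> V = T <-> T = T
~(K <-> V) = ~T = F
~D -> ~(K <-> V) = T -> F = F
Hence S1 is false.

S2: Parsed as (~D | ~K) & ~V

~D = ~F = T
~K = ~T = F
~D | ~K = T | F = T
~V = ~T = F
(~D | ~K) & ~V = T & F = F
So S2 is false.

S3: Formalization: ((~K nand V) nand ~D) xor D

~K = ~T = F
~K nand V = F nand T = T
~D = ~F = T
(~K nand V) nand ~D = T nand T = F
((~K nand V) nand ~D) xor D = F xor F = F
So S3 is false.

Count: 0.

0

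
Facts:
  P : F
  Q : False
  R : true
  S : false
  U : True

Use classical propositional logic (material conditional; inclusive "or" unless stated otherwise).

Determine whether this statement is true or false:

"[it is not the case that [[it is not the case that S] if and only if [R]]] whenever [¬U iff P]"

Parsed as (not U iff P) -> not (not S iff R)

not U = not True = False
not U iff P = False iff False = True
not S = not False = True
not S iff R = True iff True = True
not (not S iff R) = not True = False
(not U iff P) -> not (not S iff R) = True -> False = False

False.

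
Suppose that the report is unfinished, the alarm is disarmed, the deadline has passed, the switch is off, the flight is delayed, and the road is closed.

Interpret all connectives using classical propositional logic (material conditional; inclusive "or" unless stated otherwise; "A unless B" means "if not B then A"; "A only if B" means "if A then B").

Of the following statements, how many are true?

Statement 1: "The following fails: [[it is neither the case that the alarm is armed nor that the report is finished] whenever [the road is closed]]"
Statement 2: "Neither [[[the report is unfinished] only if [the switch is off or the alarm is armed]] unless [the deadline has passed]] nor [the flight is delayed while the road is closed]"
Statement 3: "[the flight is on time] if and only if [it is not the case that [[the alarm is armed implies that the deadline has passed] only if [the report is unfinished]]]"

1

Let V = "the road is closed" (True), Q = "the alarm is armed" (False), P = "the report is finished" (False), S = "the switch is on" (False), R = "the deadline has passed" (True), U = "the flight is delayed" (True).

Statement 1: Formalization: not (V -> (Q nor P))

Q nor P = False nor False = True
V -> (Q nor P) = True -> True = True
not (V -> (Q nor P)) = not True = False
So Statement 1 is false.

Statement 2: In symbols: ((not P -> (not S or Q)) or R) nor (U and V)

not P = not False = True
not S = not False = True
not S or Q = True or False = True
not P -> (not S or Q) = True -> True = True
(not P -> (not S or Q)) or R = True or True = True
U and V = True and True = True
((not P -> (not S or Q)) or R) nor (U and V) = True nor True = False
Thus Statement 2 is false.

Statement 3: Parsed as not U iff not ((Q -> R) -> not P)

not U = not True = False
Q -> R = False -> True = True
not P = not False = True
(Q -> R) -> not P = True -> True = True
not ((Q -> R) -> not P) = not True = False
not U iff not ((Q -> R) -> not P) = False iff False = True
Thus Statement 3 is true.

Count: 1.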